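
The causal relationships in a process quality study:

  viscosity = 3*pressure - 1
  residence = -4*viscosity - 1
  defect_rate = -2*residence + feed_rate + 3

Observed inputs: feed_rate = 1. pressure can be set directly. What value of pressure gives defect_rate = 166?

pressure = 7

Substituting into the residence equation gives residence = -12*pressure + 3.
Substituting into the defect_rate equation gives defect_rate = 24*pressure - 2.
Solve 24*pressure - 2 = 166: pressure = (166 + 2) / 24 = 7.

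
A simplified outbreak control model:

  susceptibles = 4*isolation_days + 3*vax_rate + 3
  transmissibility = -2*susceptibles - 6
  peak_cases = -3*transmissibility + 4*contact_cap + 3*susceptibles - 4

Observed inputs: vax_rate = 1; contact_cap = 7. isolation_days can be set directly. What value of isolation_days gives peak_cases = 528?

Substituting into the susceptibles equation gives susceptibles = 4*isolation_days + 6.
So transmissibility = -8*isolation_days - 18.
Substituting into the peak_cases equation gives peak_cases = 36*isolation_days + 96.
Solve 36*isolation_days + 96 = 528: isolation_days = (528 - 96) / 36 = 12.

isolation_days = 12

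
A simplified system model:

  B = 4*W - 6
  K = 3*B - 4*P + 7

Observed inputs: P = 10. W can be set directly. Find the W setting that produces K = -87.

Substituting into the K equation gives K = 12*W - 51.
Solve 12*W - 51 = -87: W = (-87 + 51) / 12 = -3.

W = -3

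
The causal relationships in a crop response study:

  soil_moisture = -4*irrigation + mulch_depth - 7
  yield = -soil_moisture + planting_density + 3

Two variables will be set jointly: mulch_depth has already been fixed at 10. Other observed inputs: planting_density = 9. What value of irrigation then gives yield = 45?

With mulch_depth held at 10:
Substituting into the soil_moisture equation gives soil_moisture = -4*irrigation + 3.
Substituting into the yield equation gives yield = 4*irrigation + 9.
Solve 4*irrigation + 9 = 45: irrigation = (45 - 9) / 4 = 9.

irrigation = 9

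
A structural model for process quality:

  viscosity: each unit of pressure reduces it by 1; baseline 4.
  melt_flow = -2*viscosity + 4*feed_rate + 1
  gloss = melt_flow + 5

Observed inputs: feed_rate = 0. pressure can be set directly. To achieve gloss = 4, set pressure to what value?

pressure = 3

Substituting into the melt_flow equation gives melt_flow = 2*pressure - 7.
Substituting into the gloss equation gives gloss = 2*pressure - 2.
Solve 2*pressure - 2 = 4: pressure = (4 + 2) / 2 = 3.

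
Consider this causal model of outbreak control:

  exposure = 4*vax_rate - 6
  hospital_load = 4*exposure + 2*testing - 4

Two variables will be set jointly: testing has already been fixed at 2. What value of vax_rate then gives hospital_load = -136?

With testing held at 2:
Substituting into the hospital_load equation gives hospital_load = 16*vax_rate - 24.
Solve 16*vax_rate - 24 = -136: vax_rate = (-136 + 24) / 16 = -7.

vax_rate = -7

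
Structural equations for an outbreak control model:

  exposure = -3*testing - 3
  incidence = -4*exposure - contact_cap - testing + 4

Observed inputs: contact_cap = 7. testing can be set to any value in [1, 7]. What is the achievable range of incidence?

20 to 86

Substituting into the incidence equation gives incidence = 11*testing + 9.
Linear in testing, so extremes are at the endpoints: testing = 1 gives incidence = 20; testing = 7 gives incidence = 86.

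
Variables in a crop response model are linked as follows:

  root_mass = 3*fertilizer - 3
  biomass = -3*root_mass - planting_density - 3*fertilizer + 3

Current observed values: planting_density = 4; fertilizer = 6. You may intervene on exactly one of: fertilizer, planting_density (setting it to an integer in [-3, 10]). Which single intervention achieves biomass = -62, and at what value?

set planting_density = 2

Intervening on fertilizer: biomass = -12*fertilizer + 8. Reaching -62 requires fertilizer = 35/6, not an integer.
Intervening on planting_density: with other inputs at their observed values, biomass = -planting_density - 60. Solving for -62 gives planting_density = 2, within [-3, 10].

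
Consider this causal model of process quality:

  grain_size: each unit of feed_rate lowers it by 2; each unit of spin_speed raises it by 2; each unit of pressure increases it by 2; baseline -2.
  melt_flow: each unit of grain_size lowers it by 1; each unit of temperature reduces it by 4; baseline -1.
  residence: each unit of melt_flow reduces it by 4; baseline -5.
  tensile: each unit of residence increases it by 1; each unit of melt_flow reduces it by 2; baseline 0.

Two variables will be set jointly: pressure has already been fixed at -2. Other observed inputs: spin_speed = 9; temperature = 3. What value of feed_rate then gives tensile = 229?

feed_rate = -7

With pressure held at -2:
Substituting into the grain_size equation gives grain_size = -2*feed_rate + 12.
melt_flow becomes 2*feed_rate - 25.
This gives residence = -8*feed_rate + 95.
So tensile = -12*feed_rate + 145.
Solve -12*feed_rate + 145 = 229: feed_rate = (229 - 145) / -12 = -7.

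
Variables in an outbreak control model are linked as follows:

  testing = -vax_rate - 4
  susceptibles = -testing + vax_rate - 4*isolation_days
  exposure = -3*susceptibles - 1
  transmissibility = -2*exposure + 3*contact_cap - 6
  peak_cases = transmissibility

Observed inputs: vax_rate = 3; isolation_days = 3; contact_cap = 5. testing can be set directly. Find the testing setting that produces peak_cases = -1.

testing = -7

Intervening on testing fixes its value directly, overriding its dependence on vax_rate.
Substituting into the susceptibles equation gives susceptibles = -testing - 9.
This gives exposure = 3*testing + 26.
Substituting into the transmissibility equation gives transmissibility = -6*testing - 43.
Substituting into the peak_cases equation gives peak_cases = -6*testing - 43.
Solve -6*testing - 43 = -1: testing = (-1 + 43) / -6 = -7.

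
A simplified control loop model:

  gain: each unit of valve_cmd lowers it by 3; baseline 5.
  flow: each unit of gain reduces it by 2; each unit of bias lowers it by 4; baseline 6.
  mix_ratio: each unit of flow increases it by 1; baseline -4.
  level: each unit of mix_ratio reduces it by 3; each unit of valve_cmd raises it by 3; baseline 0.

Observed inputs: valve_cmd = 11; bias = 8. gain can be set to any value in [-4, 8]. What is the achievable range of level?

Intervening on gain fixes its value directly, overriding its dependence on valve_cmd.
Substituting into the flow equation gives flow = -2*gain - 26.
Substituting into the mix_ratio equation gives mix_ratio = -2*gain - 30.
Substituting into the level equation gives level = 6*gain + 123.
Linear in gain, so extremes are at the endpoints: gain = -4 gives level = 99; gain = 8 gives level = 171.

99 to 171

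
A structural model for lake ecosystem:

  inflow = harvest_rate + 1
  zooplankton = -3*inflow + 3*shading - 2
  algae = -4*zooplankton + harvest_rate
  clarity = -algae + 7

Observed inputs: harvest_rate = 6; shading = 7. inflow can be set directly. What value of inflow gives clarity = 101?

Intervening on inflow fixes its value directly, overriding its dependence on harvest_rate.
Substituting into the zooplankton equation gives zooplankton = -3*inflow + 19.
So algae = 12*inflow - 70.
Substituting into the clarity equation gives clarity = -12*inflow + 77.
Solve -12*inflow + 77 = 101: inflow = (101 - 77) / -12 = -2.

inflow = -2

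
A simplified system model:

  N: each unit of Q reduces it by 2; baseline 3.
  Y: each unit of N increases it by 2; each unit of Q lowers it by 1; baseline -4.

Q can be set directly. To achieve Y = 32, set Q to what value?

Q = -6

Substituting into the Y equation gives Y = -5*Q + 2.
Solve -5*Q + 2 = 32: Q = (32 - 2) / -5 = -6.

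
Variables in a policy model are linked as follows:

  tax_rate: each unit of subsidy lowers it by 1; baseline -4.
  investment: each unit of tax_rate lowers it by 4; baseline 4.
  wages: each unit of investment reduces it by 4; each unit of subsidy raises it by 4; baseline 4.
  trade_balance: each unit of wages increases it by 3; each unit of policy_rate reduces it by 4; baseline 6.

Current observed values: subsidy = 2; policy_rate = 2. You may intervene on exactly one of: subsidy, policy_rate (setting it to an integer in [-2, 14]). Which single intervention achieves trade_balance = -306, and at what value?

set policy_rate = 3

Intervening on subsidy: trade_balance = -36*subsidy - 230. Reaching -306 requires subsidy = 19/9, not an integer.
Intervening on policy_rate: with other inputs at their observed values, trade_balance = -4*policy_rate - 294. Solving for -306 gives policy_rate = 3, within [-2, 14].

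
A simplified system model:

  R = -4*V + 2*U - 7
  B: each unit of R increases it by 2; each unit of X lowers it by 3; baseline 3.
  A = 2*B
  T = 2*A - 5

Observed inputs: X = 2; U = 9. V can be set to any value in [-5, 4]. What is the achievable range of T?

Substituting into the R equation gives R = -4*V + 11.
Substituting into the B equation gives B = -8*V + 19.
A becomes -16*V + 38.
T becomes -32*V + 71.
Linear in V, so extremes are at the endpoints: V = -5 gives T = 231; V = 4 gives T = -57.

-57 to 231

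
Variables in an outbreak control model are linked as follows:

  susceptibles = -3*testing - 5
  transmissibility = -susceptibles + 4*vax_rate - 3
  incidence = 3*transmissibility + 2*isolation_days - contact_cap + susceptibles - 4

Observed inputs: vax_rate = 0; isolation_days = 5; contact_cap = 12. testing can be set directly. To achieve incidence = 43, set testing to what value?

testing = 8

Substituting into the transmissibility equation gives transmissibility = 3*testing + 2.
Substituting into the incidence equation gives incidence = 6*testing - 5.
Solve 6*testing - 5 = 43: testing = (43 + 5) / 6 = 8.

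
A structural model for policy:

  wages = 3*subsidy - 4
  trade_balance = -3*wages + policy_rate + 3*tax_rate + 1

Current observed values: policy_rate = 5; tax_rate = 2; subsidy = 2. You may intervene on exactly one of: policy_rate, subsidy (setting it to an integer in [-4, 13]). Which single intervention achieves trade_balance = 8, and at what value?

Intervening on policy_rate: with other inputs at their observed values, trade_balance = policy_rate + 1. Solving for 8 gives policy_rate = 7, within [-4, 13].
Intervening on subsidy: trade_balance = -9*subsidy + 24. Reaching 8 requires subsidy = 16/9, not an integer.

set policy_rate = 7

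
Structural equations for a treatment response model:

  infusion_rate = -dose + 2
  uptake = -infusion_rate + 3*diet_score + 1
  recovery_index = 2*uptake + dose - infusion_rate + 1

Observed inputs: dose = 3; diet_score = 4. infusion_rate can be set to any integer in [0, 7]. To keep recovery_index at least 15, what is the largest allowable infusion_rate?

infusion_rate = 5

Intervening on infusion_rate fixes its value directly, overriding its dependence on dose.
Substituting into the uptake equation gives uptake = -infusion_rate + 13.
recovery_index becomes -3*infusion_rate + 30.
Require -3*infusion_rate + 30 ≥ 15, so infusion_rate ≤ 5.
The largest integer in [0, 7] satisfying this is 5.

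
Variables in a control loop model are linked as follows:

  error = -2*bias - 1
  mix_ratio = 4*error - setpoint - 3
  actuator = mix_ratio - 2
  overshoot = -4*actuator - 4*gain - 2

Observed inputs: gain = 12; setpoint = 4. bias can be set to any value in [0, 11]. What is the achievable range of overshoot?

2 to 354

Substituting into the mix_ratio equation gives mix_ratio = -8*bias - 11.
So actuator = -8*bias - 13.
overshoot becomes 32*bias + 2.
Linear in bias, so extremes are at the endpoints: bias = 0 gives overshoot = 2; bias = 11 gives overshoot = 354.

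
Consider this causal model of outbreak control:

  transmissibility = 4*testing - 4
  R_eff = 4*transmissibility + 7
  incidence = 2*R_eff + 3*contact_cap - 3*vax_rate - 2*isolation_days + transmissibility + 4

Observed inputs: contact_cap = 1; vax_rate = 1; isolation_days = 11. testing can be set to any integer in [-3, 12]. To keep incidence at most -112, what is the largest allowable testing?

Substituting into the R_eff equation gives R_eff = 16*testing - 9.
So incidence = 36*testing - 40.
Require 36*testing - 40 ≤ -112, so testing ≤ -2.
The largest integer in [-3, 12] satisfying this is -2.

testing = -2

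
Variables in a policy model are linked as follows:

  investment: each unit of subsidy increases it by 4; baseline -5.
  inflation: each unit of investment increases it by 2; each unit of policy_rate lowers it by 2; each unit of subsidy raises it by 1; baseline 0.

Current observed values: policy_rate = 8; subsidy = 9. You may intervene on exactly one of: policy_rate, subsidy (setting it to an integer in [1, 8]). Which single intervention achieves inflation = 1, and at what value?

set subsidy = 3

Intervening on policy_rate: inflation = -2*policy_rate + 71. Reaching 1 requires policy_rate = 35, outside [1, 8].
Intervening on subsidy: with other inputs at their observed values, inflation = 9*subsidy - 26. Solving for 1 gives subsidy = 3, within [1, 8].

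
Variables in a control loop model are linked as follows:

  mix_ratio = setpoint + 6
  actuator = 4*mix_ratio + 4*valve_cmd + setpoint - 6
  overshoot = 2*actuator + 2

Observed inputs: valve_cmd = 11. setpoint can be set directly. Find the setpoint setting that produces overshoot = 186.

setpoint = 6

Substituting into the actuator equation gives actuator = 5*setpoint + 62.
Substituting into the overshoot equation gives overshoot = 10*setpoint + 126.
Solve 10*setpoint + 126 = 186: setpoint = (186 - 126) / 10 = 6.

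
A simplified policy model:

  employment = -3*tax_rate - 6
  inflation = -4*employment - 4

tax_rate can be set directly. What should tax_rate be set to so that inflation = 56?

Substituting into the inflation equation gives inflation = 12*tax_rate + 20.
Solve 12*tax_rate + 20 = 56: tax_rate = (56 - 20) / 12 = 3.

tax_rate = 3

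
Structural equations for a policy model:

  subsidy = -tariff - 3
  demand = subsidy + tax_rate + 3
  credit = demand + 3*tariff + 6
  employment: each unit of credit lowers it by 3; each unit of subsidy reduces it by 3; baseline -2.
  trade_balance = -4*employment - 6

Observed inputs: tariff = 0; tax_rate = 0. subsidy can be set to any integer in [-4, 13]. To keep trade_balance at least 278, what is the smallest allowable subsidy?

subsidy = 7

Intervening on subsidy fixes its value directly, overriding its dependence on tariff.
Substituting into the demand equation gives demand = subsidy + 3.
Substituting into the credit equation gives credit = subsidy + 9.
So employment = -6*subsidy - 29.
trade_balance becomes 24*subsidy + 110.
Require 24*subsidy + 110 ≥ 278, so subsidy ≥ 7.
The smallest integer in [-4, 13] satisfying this is 7.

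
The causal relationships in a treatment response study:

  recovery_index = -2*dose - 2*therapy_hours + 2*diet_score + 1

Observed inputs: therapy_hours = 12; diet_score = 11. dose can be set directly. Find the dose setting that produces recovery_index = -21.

Substituting into the recovery_index equation gives recovery_index = -2*dose - 1.
Solve -2*dose - 1 = -21: dose = (-21 + 1) / -2 = 10.

dose = 10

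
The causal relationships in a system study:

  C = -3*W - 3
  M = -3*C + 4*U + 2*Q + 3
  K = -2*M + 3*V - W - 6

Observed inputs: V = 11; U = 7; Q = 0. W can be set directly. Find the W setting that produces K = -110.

Substituting into the M equation gives M = 9*W + 40.
So K = -19*W - 53.
Solve -19*W - 53 = -110: W = (-110 + 53) / -19 = 3.

W = 3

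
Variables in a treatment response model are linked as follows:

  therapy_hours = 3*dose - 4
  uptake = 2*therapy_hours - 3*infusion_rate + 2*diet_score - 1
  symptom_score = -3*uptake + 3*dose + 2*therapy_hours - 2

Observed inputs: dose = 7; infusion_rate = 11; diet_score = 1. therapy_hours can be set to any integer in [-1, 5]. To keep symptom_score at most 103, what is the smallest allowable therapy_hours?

Intervening on therapy_hours fixes its value directly, overriding its dependence on dose.
Substituting into the uptake equation gives uptake = 2*therapy_hours - 32.
Substituting into the symptom_score equation gives symptom_score = -4*therapy_hours + 115.
Require -4*therapy_hours + 115 ≤ 103, so therapy_hours ≥ 3.
The smallest integer in [-1, 5] satisfying this is 3.

therapy_hours = 3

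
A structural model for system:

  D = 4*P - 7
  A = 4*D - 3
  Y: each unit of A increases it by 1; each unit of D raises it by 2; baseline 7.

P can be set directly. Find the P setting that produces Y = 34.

P = 3

Substituting into the A equation gives A = 16*P - 31.
This gives Y = 24*P - 38.
Solve 24*P - 38 = 34: P = (34 + 38) / 24 = 3.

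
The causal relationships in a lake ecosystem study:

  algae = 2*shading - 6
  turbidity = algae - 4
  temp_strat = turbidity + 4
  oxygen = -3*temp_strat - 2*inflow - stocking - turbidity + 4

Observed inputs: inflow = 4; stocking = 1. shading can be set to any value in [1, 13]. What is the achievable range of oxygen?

-81 to 15

Substituting into the turbidity equation gives turbidity = 2*shading - 10.
Substituting into the temp_strat equation gives temp_strat = 2*shading - 6.
Substituting into the oxygen equation gives oxygen = -8*shading + 23.
Linear in shading, so extremes are at the endpoints: shading = 1 gives oxygen = 15; shading = 13 gives oxygen = -81.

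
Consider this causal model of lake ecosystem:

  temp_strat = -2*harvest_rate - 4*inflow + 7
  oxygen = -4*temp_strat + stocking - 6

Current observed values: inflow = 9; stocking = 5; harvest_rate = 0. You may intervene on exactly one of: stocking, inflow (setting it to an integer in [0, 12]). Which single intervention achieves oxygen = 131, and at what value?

set inflow = 10

Intervening on stocking: oxygen = stocking + 110. Reaching 131 requires stocking = 21, outside [0, 12].
Intervening on inflow: with other inputs at their observed values, oxygen = 16*inflow - 29. Solving for 131 gives inflow = 10, within [0, 12].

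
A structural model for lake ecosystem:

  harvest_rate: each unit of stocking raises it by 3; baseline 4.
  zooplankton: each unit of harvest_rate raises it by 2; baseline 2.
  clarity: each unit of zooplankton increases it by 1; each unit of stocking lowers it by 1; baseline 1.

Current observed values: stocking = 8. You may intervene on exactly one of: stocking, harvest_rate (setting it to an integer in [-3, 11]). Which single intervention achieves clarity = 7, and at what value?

set harvest_rate = 6

Intervening on stocking: clarity = 5*stocking + 11. Reaching 7 requires stocking = -4/5, not an integer.
Intervening on harvest_rate: with other inputs at their observed values, clarity = 2*harvest_rate - 5. Solving for 7 gives harvest_rate = 6, within [-3, 11].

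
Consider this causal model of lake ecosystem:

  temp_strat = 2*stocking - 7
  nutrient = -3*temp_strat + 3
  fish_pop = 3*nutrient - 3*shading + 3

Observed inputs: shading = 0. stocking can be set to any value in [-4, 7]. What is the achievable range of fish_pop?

-51 to 147

Substituting into the nutrient equation gives nutrient = -6*stocking + 24.
This gives fish_pop = -18*stocking + 75.
Linear in stocking, so extremes are at the endpoints: stocking = -4 gives fish_pop = 147; stocking = 7 gives fish_pop = -51.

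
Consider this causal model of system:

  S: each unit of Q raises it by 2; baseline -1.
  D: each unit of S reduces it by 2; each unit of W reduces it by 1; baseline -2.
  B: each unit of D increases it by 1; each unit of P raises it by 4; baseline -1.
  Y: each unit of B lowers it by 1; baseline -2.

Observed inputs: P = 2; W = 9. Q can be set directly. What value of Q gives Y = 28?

Q = 7

Substituting into the D equation gives D = -4*Q - 9.
Substituting into the B equation gives B = -4*Q - 2.
Substituting into the Y equation gives Y = 4*Q.
Solve 4*Q = 28: Q = 28 / 4 = 7.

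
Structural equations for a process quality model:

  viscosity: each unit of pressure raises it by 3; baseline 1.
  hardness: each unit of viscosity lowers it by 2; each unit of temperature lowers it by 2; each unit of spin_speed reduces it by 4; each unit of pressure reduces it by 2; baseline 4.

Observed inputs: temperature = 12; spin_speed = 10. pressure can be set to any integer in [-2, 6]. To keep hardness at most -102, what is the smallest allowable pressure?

Substituting into the hardness equation gives hardness = -8*pressure - 62.
Require -8*pressure - 62 ≤ -102, so pressure ≥ 5.
The smallest integer in [-2, 6] satisfying this is 5.

pressure = 5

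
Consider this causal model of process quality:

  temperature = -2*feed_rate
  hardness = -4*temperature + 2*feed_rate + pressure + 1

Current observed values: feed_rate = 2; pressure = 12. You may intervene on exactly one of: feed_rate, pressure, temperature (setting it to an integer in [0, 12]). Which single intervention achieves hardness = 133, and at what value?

set feed_rate = 12

Intervening on feed_rate: with other inputs at their observed values, hardness = 10*feed_rate + 13. Solving for 133 gives feed_rate = 12, within [0, 12].
Intervening on pressure: hardness = pressure + 21. Reaching 133 requires pressure = 112, outside [0, 12].
Intervening on temperature: hardness = -4*temperature + 17. Reaching 133 requires temperature = -29, outside [0, 12].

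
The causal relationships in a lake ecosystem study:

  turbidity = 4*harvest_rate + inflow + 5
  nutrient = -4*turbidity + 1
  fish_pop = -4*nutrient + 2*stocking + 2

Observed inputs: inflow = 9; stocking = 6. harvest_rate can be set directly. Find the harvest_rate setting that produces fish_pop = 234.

harvest_rate = 0

Substituting into the turbidity equation gives turbidity = 4*harvest_rate + 14.
nutrient becomes -16*harvest_rate - 55.
Substituting into the fish_pop equation gives fish_pop = 64*harvest_rate + 234.
Solve 64*harvest_rate + 234 = 234: harvest_rate = (234 - 234) / 64 = 0.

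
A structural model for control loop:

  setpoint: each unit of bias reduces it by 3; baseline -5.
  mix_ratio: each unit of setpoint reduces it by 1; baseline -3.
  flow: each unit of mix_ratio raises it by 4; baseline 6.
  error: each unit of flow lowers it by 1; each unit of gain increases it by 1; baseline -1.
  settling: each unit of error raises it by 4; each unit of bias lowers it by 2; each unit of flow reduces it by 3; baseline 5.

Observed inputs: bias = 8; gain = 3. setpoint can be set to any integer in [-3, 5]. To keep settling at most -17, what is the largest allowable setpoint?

setpoint = -2

Intervening on setpoint fixes its value directly, overriding its dependence on bias.
Substituting into the flow equation gives flow = -4*setpoint - 6.
error becomes 4*setpoint + 8.
Substituting into the settling equation gives settling = 28*setpoint + 39.
Require 28*setpoint + 39 ≤ -17, so setpoint ≤ -2.
The largest integer in [-3, 5] satisfying this is -2.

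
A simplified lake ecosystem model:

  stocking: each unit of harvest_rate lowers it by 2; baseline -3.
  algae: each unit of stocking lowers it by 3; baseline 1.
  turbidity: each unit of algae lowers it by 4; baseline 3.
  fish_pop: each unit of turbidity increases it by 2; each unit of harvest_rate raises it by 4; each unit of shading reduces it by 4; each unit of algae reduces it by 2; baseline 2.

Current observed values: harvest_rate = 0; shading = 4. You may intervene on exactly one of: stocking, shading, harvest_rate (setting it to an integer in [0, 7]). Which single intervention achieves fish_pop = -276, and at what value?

Intervening on stocking: fish_pop = 30*stocking - 18. Reaching -276 requires stocking = -43/5, not an integer.
Intervening on shading: fish_pop = -4*shading - 92. Reaching -276 requires shading = 46, outside [0, 7].
Intervening on harvest_rate: with other inputs at their observed values, fish_pop = -56*harvest_rate - 108. Solving for -276 gives harvest_rate = 3, within [0, 7].

set harvest_rate = 3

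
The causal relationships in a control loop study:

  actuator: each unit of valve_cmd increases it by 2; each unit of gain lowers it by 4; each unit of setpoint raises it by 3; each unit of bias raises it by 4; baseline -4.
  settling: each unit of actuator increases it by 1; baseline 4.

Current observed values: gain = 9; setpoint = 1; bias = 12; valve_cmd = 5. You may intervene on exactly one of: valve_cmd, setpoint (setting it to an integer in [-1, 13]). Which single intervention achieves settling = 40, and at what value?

Intervening on valve_cmd: settling = 2*valve_cmd + 15. Reaching 40 requires valve_cmd = 25/2, not an integer.
Intervening on setpoint: with other inputs at their observed values, settling = 3*setpoint + 22. Solving for 40 gives setpoint = 6, within [-1, 13].

set setpoint = 6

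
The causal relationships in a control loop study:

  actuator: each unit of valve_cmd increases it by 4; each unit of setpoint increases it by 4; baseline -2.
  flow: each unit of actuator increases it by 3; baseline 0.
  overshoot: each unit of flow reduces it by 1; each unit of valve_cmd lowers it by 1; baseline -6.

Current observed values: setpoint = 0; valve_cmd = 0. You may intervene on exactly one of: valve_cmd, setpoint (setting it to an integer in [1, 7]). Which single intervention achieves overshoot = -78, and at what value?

set valve_cmd = 6

Intervening on valve_cmd: with other inputs at their observed values, overshoot = -13*valve_cmd. Solving for -78 gives valve_cmd = 6, within [1, 7].
Intervening on setpoint: overshoot = -12*setpoint. Reaching -78 requires setpoint = 13/2, not an integer.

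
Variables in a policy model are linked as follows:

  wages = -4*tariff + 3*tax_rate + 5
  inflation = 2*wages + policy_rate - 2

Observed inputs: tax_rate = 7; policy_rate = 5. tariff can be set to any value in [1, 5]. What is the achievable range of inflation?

Substituting into the wages equation gives wages = -4*tariff + 26.
Substituting into the inflation equation gives inflation = -8*tariff + 55.
Linear in tariff, so extremes are at the endpoints: tariff = 1 gives inflation = 47; tariff = 5 gives inflation = 15.

15 to 47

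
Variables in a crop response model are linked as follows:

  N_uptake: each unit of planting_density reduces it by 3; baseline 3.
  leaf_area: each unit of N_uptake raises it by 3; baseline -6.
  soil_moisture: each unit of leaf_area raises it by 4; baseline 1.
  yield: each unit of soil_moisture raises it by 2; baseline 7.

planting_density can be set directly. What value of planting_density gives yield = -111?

Substituting into the leaf_area equation gives leaf_area = -9*planting_density + 3.
soil_moisture becomes -36*planting_density + 13.
Substituting into the yield equation gives yield = -72*planting_density + 33.
Solve -72*planting_density + 33 = -111: planting_density = (-111 - 33) / -72 = 2.

planting_density = 2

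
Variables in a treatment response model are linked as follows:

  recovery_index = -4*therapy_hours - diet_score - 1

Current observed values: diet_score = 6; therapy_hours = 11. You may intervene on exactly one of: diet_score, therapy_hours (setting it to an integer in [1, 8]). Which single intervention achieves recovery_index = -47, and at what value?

set diet_score = 2

Intervening on diet_score: with other inputs at their observed values, recovery_index = -diet_score - 45. Solving for -47 gives diet_score = 2, within [1, 8].
Intervening on therapy_hours: recovery_index = -4*therapy_hours - 7. Reaching -47 requires therapy_hours = 10, outside [1, 8].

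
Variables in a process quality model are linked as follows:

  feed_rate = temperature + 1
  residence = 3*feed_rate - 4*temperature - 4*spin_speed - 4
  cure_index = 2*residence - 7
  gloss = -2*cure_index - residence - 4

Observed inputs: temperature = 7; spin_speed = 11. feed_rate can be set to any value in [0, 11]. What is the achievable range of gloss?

Intervening on feed_rate fixes its value directly, overriding its dependence on temperature.
Substituting into the residence equation gives residence = 3*feed_rate - 76.
Substituting into the cure_index equation gives cure_index = 6*feed_rate - 159.
This gives gloss = -15*feed_rate + 390.
Linear in feed_rate, so extremes are at the endpoints: feed_rate = 0 gives gloss = 390; feed_rate = 11 gives gloss = 225.

225 to 390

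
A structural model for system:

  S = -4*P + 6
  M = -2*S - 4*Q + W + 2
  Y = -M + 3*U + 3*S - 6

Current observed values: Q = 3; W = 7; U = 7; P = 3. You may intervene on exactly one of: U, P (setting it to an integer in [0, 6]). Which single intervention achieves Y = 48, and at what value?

Intervening on U: Y = 3*U - 33. Reaching 48 requires U = 27, outside [0, 6].
Intervening on P: with other inputs at their observed values, Y = -20*P + 48. Solving for 48 gives P = 0, within [0, 6].

set P = 0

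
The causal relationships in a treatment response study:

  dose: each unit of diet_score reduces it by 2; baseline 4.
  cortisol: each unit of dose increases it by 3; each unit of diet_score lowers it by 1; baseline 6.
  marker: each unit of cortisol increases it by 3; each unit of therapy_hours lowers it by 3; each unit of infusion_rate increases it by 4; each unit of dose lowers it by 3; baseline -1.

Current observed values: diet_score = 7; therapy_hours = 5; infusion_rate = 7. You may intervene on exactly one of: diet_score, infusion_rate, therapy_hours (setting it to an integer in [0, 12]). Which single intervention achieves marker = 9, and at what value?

set diet_score = 3

Intervening on diet_score: with other inputs at their observed values, marker = -15*diet_score + 54. Solving for 9 gives diet_score = 3, within [0, 12].
Intervening on infusion_rate: marker = 4*infusion_rate - 79. Reaching 9 requires infusion_rate = 22, outside [0, 12].
Intervening on therapy_hours: marker = -3*therapy_hours - 36. Reaching 9 requires therapy_hours = -15, outside [0, 12].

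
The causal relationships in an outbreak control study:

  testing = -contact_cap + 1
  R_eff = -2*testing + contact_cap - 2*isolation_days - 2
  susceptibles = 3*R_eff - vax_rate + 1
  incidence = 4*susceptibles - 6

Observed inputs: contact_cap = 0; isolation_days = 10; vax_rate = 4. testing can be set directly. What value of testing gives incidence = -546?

Intervening on testing fixes its value directly, overriding its dependence on contact_cap.
Substituting into the R_eff equation gives R_eff = -2*testing - 22.
This gives susceptibles = -6*testing - 69.
Substituting into the incidence equation gives incidence = -24*testing - 282.
Solve -24*testing - 282 = -546: testing = (-546 + 282) / -24 = 11.

testing = 11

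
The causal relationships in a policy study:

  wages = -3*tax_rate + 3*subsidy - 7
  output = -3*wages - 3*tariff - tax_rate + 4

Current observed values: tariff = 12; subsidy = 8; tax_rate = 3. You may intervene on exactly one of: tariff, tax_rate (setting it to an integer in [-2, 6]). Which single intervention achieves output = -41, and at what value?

Intervening on tariff: with other inputs at their observed values, output = -3*tariff - 23. Solving for -41 gives tariff = 6, within [-2, 6].
Intervening on tax_rate: output = 8*tax_rate - 83. Reaching -41 requires tax_rate = 21/4, not an integer.

set tariff = 6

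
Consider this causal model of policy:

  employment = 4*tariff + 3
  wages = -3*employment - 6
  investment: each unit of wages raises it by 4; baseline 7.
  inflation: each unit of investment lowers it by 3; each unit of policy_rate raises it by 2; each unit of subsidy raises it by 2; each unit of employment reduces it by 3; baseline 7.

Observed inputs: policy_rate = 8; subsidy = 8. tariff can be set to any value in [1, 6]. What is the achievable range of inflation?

321 to 981

Substituting into the wages equation gives wages = -12*tariff - 15.
Substituting into the investment equation gives investment = -48*tariff - 53.
Substituting into the inflation equation gives inflation = 132*tariff + 189.
Linear in tariff, so extremes are at the endpoints: tariff = 1 gives inflation = 321; tariff = 6 gives inflation = 981.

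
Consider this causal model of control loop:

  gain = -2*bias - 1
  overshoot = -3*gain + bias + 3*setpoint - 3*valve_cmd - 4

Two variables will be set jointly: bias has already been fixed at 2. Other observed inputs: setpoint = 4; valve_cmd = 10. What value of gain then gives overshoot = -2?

gain = -6

With bias held at 2:
Intervening on gain fixes its value directly, overriding its dependence on bias.
Substituting into the overshoot equation gives overshoot = -3*gain - 20.
Solve -3*gain - 20 = -2: gain = (-2 + 20) / -3 = -6.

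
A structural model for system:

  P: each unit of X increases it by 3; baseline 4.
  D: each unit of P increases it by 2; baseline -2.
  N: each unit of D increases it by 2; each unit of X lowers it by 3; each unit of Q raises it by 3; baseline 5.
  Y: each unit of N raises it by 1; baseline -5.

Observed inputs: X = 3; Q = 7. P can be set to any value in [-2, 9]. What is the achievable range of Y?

0 to 44

Intervening on P fixes its value directly, overriding its dependence on X.
Substituting into the N equation gives N = 4*P + 13.
This gives Y = 4*P + 8.
Linear in P, so extremes are at the endpoints: P = -2 gives Y = 0; P = 9 gives Y = 44.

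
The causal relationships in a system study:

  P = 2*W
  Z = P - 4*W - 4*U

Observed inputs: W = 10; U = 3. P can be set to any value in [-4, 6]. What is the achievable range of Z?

Intervening on P fixes its value directly, overriding its dependence on W.
Substituting into the Z equation gives Z = P - 52.
Linear in P, so extremes are at the endpoints: P = -4 gives Z = -56; P = 6 gives Z = -46.

-56 to -46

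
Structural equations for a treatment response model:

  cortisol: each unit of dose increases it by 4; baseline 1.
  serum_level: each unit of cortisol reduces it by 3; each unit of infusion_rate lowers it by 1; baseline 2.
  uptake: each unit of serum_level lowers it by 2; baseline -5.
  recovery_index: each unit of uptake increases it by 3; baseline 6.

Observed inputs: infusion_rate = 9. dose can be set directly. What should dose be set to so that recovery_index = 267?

dose = 3

Substituting into the serum_level equation gives serum_level = -12*dose - 10.
Substituting into the uptake equation gives uptake = 24*dose + 15.
Substituting into the recovery_index equation gives recovery_index = 72*dose + 51.
Solve 72*dose + 51 = 267: dose = (267 - 51) / 72 = 3.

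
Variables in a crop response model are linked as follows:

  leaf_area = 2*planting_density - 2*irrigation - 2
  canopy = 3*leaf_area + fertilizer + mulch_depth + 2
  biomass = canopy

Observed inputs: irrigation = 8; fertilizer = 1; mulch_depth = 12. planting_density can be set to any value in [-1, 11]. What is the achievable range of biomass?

-45 to 27

Substituting into the leaf_area equation gives leaf_area = 2*planting_density - 18.
canopy becomes 6*planting_density - 39.
Substituting into the biomass equation gives biomass = 6*planting_density - 39.
Linear in planting_density, so extremes are at the endpoints: planting_density = -1 gives biomass = -45; planting_density = 11 gives biomass = 27.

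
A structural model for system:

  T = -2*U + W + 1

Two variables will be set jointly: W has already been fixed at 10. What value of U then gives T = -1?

U = 6

With W held at 10:
Substituting into the T equation gives T = -2*U + 11.
Solve -2*U + 11 = -1: U = (-1 - 11) / -2 = 6.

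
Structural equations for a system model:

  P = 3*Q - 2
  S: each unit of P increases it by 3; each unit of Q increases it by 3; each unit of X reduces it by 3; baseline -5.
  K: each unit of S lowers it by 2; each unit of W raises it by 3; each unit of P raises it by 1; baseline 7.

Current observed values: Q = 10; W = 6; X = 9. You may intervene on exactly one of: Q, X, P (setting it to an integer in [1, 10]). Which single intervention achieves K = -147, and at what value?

set X = 3

Intervening on Q: K = -21*Q + 99. Reaching -147 requires Q = 82/7, not an integer.
Intervening on X: with other inputs at their observed values, K = 6*X - 165. Solving for -147 gives X = 3, within [1, 10].
Intervening on P: K = -5*P + 29. Reaching -147 requires P = 176/5, not an integer.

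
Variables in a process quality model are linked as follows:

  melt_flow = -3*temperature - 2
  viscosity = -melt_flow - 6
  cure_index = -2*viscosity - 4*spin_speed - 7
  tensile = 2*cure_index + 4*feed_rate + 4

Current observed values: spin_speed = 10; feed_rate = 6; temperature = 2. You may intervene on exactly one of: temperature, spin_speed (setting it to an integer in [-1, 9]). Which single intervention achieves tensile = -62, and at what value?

set temperature = 1

Intervening on temperature: with other inputs at their observed values, tensile = -12*temperature - 50. Solving for -62 gives temperature = 1, within [-1, 9].
Intervening on spin_speed: tensile = -8*spin_speed + 6. Reaching -62 requires spin_speed = 17/2, not an integer.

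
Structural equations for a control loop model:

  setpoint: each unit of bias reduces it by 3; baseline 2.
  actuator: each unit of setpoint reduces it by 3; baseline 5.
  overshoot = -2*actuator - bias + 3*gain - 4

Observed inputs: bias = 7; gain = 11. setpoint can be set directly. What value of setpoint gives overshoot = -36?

setpoint = -8

Intervening on setpoint fixes its value directly, overriding its dependence on bias.
Substituting into the overshoot equation gives overshoot = 6*setpoint + 12.
Solve 6*setpoint + 12 = -36: setpoint = (-36 - 12) / 6 = -8.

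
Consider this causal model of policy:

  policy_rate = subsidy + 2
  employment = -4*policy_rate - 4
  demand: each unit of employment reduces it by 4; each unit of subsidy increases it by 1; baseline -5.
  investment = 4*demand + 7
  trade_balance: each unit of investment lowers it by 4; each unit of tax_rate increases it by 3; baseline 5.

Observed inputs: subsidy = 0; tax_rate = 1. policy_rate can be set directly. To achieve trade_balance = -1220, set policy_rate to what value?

Intervening on policy_rate fixes its value directly, overriding its dependence on subsidy.
Substituting into the demand equation gives demand = 16*policy_rate + 11.
Substituting into the investment equation gives investment = 64*policy_rate + 51.
Substituting into the trade_balance equation gives trade_balance = -256*policy_rate - 196.
Solve -256*policy_rate - 196 = -1220: policy_rate = (-1220 + 196) / -256 = 4.

policy_rate = 4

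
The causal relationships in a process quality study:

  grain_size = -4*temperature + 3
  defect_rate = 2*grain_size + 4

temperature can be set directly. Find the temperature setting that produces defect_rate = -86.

temperature = 12

Substituting into the defect_rate equation gives defect_rate = -8*temperature + 10.
Solve -8*temperature + 10 = -86: temperature = (-86 - 10) / -8 = 12.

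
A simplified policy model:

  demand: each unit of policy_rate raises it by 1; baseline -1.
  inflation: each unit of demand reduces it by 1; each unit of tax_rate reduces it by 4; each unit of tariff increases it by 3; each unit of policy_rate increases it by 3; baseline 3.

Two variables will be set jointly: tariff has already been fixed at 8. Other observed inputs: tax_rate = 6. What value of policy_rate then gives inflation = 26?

With tariff held at 8:
Substituting into the inflation equation gives inflation = 2*policy_rate + 4.
Solve 2*policy_rate + 4 = 26: policy_rate = (26 - 4) / 2 = 11.

policy_rate = 11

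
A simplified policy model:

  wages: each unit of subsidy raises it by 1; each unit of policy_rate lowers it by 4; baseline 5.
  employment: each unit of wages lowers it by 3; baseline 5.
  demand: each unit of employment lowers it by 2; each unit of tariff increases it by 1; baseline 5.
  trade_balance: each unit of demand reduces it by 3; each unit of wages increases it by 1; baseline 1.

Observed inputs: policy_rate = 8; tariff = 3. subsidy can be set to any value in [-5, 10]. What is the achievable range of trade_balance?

296 to 551

Substituting into the wages equation gives wages = subsidy - 27.
Substituting into the employment equation gives employment = -3*subsidy + 86.
demand becomes 6*subsidy - 164.
Substituting into the trade_balance equation gives trade_balance = -17*subsidy + 466.
Linear in subsidy, so extremes are at the endpoints: subsidy = -5 gives trade_balance = 551; subsidy = 10 gives trade_balance = 296.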